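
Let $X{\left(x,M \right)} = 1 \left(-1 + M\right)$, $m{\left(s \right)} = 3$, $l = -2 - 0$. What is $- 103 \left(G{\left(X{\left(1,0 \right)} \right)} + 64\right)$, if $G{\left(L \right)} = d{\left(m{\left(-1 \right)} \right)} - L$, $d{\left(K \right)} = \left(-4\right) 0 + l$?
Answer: $-6489$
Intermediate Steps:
$l = -2$ ($l = -2 + 0 = -2$)
$d{\left(K \right)} = -2$ ($d{\left(K \right)} = \left(-4\right) 0 - 2 = 0 - 2 = -2$)
$X{\left(x,M \right)} = -1 + M$
$G{\left(L \right)} = -2 - L$
$- 103 \left(G{\left(X{\left(1,0 \right)} \right)} + 64\right) = - 103 \left(\left(-2 - \left(-1 + 0\right)\right) + 64\right) = - 103 \left(\left(-2 - -1\right) + 64\right) = - 103 \left(\left(-2 + 1\right) + 64\right) = - 103 \left(-1 + 64\right) = \left(-103\right) 63 = -6489$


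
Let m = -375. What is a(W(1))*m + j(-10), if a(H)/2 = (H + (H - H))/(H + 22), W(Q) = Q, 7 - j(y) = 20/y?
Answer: -543/23 ≈ -23.609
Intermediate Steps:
j(y) = 7 - 20/y
a(H) = 2*H/(22 + H) (a(H) = 2*((H + (H - H))/(H + 22)) = 2*((H + 0)/(22 + H)) = 2*(H/(22 + H)) = 2*H/(22 + H))
a(W(1))*m + j(-10) = (2*1/(22 + 1))*(-375) + (7 - 20/(-10)) = (2*1/23)*(-375) + (7 - 20*(-⅒)) = (2*1*(1/23))*(-375) + (7 + 2) = (2/23)*(-375) + 9 = -750/23 + 9 = -543/23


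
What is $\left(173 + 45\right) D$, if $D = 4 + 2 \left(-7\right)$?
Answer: $-2180$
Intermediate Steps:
$D = -10$ ($D = 4 - 14 = -10$)
$\left(173 + 45\right) D = \left(173 + 45\right) \left(-10\right) = 218 \left(-10\right) = -2180$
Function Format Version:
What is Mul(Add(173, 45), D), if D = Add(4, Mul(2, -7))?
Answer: -2180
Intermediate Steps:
D = -10 (D = Add(4, -14) = -10)
Mul(Add(173, 45), D) = Mul(Add(173, 45), -10) = Mul(218, -10) = -2180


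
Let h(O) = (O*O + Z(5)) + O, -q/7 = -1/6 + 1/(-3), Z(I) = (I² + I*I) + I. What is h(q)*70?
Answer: 9905/2 ≈ 4952.5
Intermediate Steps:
Z(I) = I + 2*I² (Z(I) = (I² + I²) + I = 2*I² + I = I + 2*I²)
q = 7/2 (q = -7*(-1/6 + 1/(-3)) = -7*(-1*⅙ + 1*(-⅓)) = -7*(-⅙ - ⅓) = -7*(-½) = 7/2 ≈ 3.5000)
h(O) = 55 + O + O² (h(O) = (O*O + 5*(1 + 2*5)) + O = (O² + 5*(1 + 10)) + O = (O² + 5*11) + O = (O² + 55) + O = (55 + O²) + O = 55 + O + O²)
h(q)*70 = (55 + 7/2 + (7/2)²)*70 = (55 + 7/2 + 49/4)*70 = (283/4)*70 = 9905/2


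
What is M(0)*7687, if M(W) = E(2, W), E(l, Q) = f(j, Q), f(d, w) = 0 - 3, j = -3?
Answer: -23061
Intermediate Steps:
f(d, w) = -3
E(l, Q) = -3
M(W) = -3
M(0)*7687 = -3*7687 = -23061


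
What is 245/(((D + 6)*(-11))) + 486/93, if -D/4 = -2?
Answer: 2479/682 ≈ 3.6349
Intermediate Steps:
D = 8 (D = -4*(-2) = 8)
245/(((D + 6)*(-11))) + 486/93 = 245/(((8 + 6)*(-11))) + 486/93 = 245/((14*(-11))) + 486*(1/93) = 245/(-154) + 162/31 = 245*(-1/154) + 162/31 = -35/22 + 162/31 = 2479/682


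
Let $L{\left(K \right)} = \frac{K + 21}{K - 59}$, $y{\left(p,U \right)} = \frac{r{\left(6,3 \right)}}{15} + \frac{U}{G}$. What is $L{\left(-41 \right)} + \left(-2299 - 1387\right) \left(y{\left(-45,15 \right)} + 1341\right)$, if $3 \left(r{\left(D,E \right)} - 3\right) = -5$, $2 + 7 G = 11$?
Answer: $- \frac{44876311}{9} \approx -4.9863 \cdot 10^{6}$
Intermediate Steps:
$G = \frac{9}{7}$ ($G = - \frac{2}{7} + \frac{1}{7} \cdot 11 = - \frac{2}{7} + \frac{11}{7} = \frac{9}{7} \approx 1.2857$)
$r{\left(D,E \right)} = \frac{4}{3}$ ($r{\left(D,E \right)} = 3 + \frac{1}{3} \left(-5\right) = 3 - \frac{5}{3} = \frac{4}{3}$)
$y{\left(p,U \right)} = \frac{4}{45} + \frac{7 U}{9}$ ($y{\left(p,U \right)} = \frac{4}{3 \cdot 15} + \frac{U}{\frac{9}{7}} = \frac{4}{3} \cdot \frac{1}{15} + U \frac{7}{9} = \frac{4}{45} + \frac{7 U}{9}$)
$L{\left(K \right)} = \frac{21 + K}{-59 + K}$
$L{\left(-41 \right)} + \left(-2299 - 1387\right) \left(y{\left(-45,15 \right)} + 1341\right) = \frac{21 - 41}{-59 - 41} + \left(-2299 - 1387\right) \left(\left(\frac{4}{45} + \frac{7}{9} \cdot 15\right) + 1341\right) = \frac{1}{-100} \left(-20\right) - 3686 \left(\left(\frac{4}{45} + \frac{35}{3}\right) + 1341\right) = \left(- \frac{1}{100}\right) \left(-20\right) - 3686 \left(\frac{529}{45} + 1341\right) = \frac{1}{5} - \frac{224381564}{45} = - \frac{44876311}{9}$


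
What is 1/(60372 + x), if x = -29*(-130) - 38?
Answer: 1/64104 ≈ 1.5600e-5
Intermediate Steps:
x = 3732 (x = 3770 - 38 = 3732)
1/(60372 + x) = 1/(60372 + 3732) = 1/64104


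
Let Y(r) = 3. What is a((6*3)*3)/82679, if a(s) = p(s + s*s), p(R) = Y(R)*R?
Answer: 8910/82679 ≈ 0.10777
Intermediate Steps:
p(R) = 3*R
a(s) = 3*s + 3*s**2 (a(s) = 3*(s + s*s) = 3*(s + s**2) = 3*s + 3*s**2)
a((6*3)*3)/82679 = (3*((6*3)*3)*(1 + (6*3)*3))/82679 = (3*(18*3)*(1 + 18*3))*(1/82679) = (3*54*(1 + 54))*(1/82679) = (3*54*55)*(1/82679) = 8910*(1/82679) = 8910/82679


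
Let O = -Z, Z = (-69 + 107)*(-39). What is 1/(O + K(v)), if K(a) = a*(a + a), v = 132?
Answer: 1/36330 ≈ 2.7525e-5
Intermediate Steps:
K(a) = 2*a² (K(a) = a*(2*a) = 2*a²)
Z = -1482 (Z = 38*(-39) = -1482)
O = 1482 (O = -1*(-1482) = 1482)
1/(O + K(v)) = 1/(1482 + 2*132²) = 1/(1482 + 2*17424) = 1/(1482 + 34848) = 1/36330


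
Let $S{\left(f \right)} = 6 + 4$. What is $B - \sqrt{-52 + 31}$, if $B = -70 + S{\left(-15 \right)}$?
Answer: $-60 - i \sqrt{21} \approx -60.0 - 4.5826 i$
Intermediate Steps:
$S{\left(f \right)} = 10$
$B = -60$ ($B = -70 + 10 = -60$)
$B - \sqrt{-52 + 31} = -60 - \sqrt{-52 + 31} = -60 - \sqrt{-21} = -60 - i \sqrt{21}$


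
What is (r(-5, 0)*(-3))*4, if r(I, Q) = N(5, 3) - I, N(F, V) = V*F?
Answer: -240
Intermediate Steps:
N(F, V) = F*V
r(I, Q) = 15 - I (r(I, Q) = 5*3 - I = 15 - I)
(r(-5, 0)*(-3))*4 = ((15 - 1*(-5))*(-3))*4 = ((15 + 5)*(-3))*4 = (20*(-3))*4 = -60*4 = -240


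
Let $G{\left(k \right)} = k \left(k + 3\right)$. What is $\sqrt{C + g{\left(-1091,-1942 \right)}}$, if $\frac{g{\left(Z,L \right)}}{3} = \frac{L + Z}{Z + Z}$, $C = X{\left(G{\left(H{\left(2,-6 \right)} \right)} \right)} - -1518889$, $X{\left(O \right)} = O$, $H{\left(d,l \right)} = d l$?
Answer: $\frac{\sqrt{7232152926646}}{2182} \approx 1232.5$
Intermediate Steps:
$G{\left(k \right)} = k \left(3 + k\right)$
$C = 1518997$ ($C = 2 \left(-6\right) \left(3 + 2 \left(-6\right)\right) - -1518889 = - 12 \left(3 - 12\right) + 1518889 = \left(-12\right) \left(-9\right) + 1518889 = 108 + 1518889 = 1518997$)
$g{\left(Z,L \right)} = \frac{3 \left(L + Z\right)}{2 Z}$ ($g{\left(Z,L \right)} = 3 \frac{L + Z}{Z + Z} = 3 \frac{L + Z}{2 Z} = \frac{3 \left(L + Z\right)}{2 Z}$)
$\sqrt{C + g{\left(-1091,-1942 \right)}} = \sqrt{1518997 + \frac{3 \left(-1942 - 1091\right)}{2 \left(-1091\right)}} = \sqrt{1518997 + \frac{3}{2} \left(- \frac{1}{1091}\right) \left(-3033\right)} = \sqrt{1518997 + \frac{9099}{2182}} = \sqrt{\frac{3314460553}{2182}} = \frac{\sqrt{7232152926646}}{2182}$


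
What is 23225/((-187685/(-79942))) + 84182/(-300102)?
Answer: 55716946390223/5632464387 ≈ 9892.1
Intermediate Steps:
23225/((-187685/(-79942))) + 84182/(-300102) = 23225/((-187685*(-1/79942))) + 84182*(-1/300102) = 23225/(187685/79942) - 42091/150051 = 23225*(79942/187685) - 42091/150051 = 371330590/37537 - 42091/150051 = 55716946390223/5632464387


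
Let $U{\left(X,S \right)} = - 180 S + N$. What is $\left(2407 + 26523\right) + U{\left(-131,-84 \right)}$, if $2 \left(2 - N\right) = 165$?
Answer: $\frac{87939}{2} \approx 43970.0$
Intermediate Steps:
$N = - \frac{161}{2}$ ($N = 2 - \frac{165}{2} = - \frac{161}{2} \approx -80.5$)
$U{\left(X,S \right)} = - \frac{161}{2} - 180 S$ ($U{\left(X,S \right)} = - 180 S - \frac{161}{2} = - \frac{161}{2} - 180 S$)
$\left(2407 + 26523\right) + U{\left(-131,-84 \right)} = \left(2407 + 26523\right) - - \frac{30079}{2} = 28930 + \left(- \frac{161}{2} + 15120\right) = 28930 + \frac{30079}{2} = \frac{87939}{2}$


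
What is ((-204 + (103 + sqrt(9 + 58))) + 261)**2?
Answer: (160 + sqrt(67))**2 ≈ 28286.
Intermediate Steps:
((-204 + (103 + sqrt(9 + 58))) + 261)**2 = ((-204 + (103 + sqrt(67))) + 261)**2 = ((-101 + sqrt(67)) + 261)**2 = (160 + sqrt(67))**2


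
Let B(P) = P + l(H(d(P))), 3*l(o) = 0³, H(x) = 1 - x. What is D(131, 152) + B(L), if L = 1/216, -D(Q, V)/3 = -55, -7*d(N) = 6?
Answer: 35641/216 ≈ 165.00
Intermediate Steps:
d(N) = -6/7 (d(N) = -⅐*6 = -6/7)
D(Q, V) = 165 (D(Q, V) = -3*(-55) = 165)
l(o) = 0 (l(o) = (⅓)*0³ = (⅓)*0 = 0)
L = 1/216 ≈ 0.0046296
B(P) = P (B(P) = P + 0 = P)
D(131, 152) + B(L) = 165 + 1/216 = 35641/216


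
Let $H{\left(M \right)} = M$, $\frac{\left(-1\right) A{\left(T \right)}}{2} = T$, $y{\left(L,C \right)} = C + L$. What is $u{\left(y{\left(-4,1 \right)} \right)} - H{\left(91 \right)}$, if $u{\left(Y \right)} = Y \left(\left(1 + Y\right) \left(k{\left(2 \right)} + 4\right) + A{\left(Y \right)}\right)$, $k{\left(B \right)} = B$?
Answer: $-73$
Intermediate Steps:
$A{\left(T \right)} = - 2 T$
$u{\left(Y \right)} = Y \left(6 + 4 Y\right)$ ($u{\left(Y \right)} = Y \left(\left(1 + Y\right) \left(2 + 4\right) - 2 Y\right) = Y \left(\left(1 + Y\right) 6 - 2 Y\right) = Y \left(\left(6 + 6 Y\right) - 2 Y\right) = Y \left(6 + 4 Y\right)$)
$u{\left(y{\left(-4,1 \right)} \right)} - H{\left(91 \right)} = 2 \left(1 - 4\right) \left(3 + 2 \left(1 - 4\right)\right) - 91 = 2 \left(-3\right) \left(3 + 2 \left(-3\right)\right) - 91 = 2 \left(-3\right) \left(3 - 6\right) - 91 = 2 \left(-3\right) \left(-3\right) - 91 = 18 - 91 = -73$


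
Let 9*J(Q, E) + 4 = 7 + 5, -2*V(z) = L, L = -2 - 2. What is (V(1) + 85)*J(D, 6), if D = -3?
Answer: 232/3 ≈ 77.333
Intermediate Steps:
L = -4
V(z) = 2 (V(z) = -1/2*(-4) = 2)
J(Q, E) = 8/9 (J(Q, E) = -4/9 + (7 + 5)/9 = -4/9 + (1/9)*12 = -4/9 + 4/3 = 8/9)
(V(1) + 85)*J(D, 6) = (2 + 85)*(8/9) = 87*(8/9) = 232/3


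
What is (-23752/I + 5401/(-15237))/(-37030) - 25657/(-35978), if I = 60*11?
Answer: 199323740837849/279121246051725 ≈ 0.71411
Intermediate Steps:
I = 660
(-23752/I + 5401/(-15237))/(-37030) - 25657/(-35978) = (-23752/660 + 5401/(-15237))/(-37030) - 25657/(-35978) = (-23752*1/660 + 5401*(-1/15237))*(-1/37030) - 25657*(-1/35978) = (-5938/165 - 5401/15237)*(-1/37030) + 25657/35978 = -30456157/838035*(-1/37030) + 25657/35978 = 30456157/31032436050 + 25657/35978 = 199323740837849/279121246051725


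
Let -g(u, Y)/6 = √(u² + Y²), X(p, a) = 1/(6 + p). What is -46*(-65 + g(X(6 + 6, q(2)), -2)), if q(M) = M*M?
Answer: 2990 + 46*√1297/3 ≈ 3542.2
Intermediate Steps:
q(M) = M²
g(u, Y) = -6*√(Y² + u²) (g(u, Y) = -6*√(u² + Y²) = -6*√(Y² + u²))
-46*(-65 + g(X(6 + 6, q(2)), -2)) = -46*(-65 - 6*√((-2)² + (1/(6 + (6 + 6)))²)) = -46*(-65 - 6*√(4 + (1/(6 + 12))²)) = -46*(-65 - 6*√(4 + (1/18)²)) = -46*(-65 - 6*√(4 + 1/324)) = -46*(-65 - √1297/3) = 2990 + 46*√1297/3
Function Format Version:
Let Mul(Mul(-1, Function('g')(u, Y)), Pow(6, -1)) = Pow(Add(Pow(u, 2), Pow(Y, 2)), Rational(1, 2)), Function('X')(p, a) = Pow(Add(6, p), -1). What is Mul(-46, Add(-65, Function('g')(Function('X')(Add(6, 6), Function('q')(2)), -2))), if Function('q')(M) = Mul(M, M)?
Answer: Add(2990, Mul(Rational(46, 3), Pow(1297, Rational(1, 2)))) ≈ 3542.2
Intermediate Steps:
Function('q')(M) = Pow(M, 2)
Function('g')(u, Y) = Mul(-6, Pow(Add(Pow(Y, 2), Pow(u, 2)), Rational(1, 2))) (Function('g')(u, Y) = Mul(-6, Pow(Add(Pow(u, 2), Pow(Y, 2)), Rational(1, 2))) = Mul(-6, Pow(Add(Pow(Y, 2), Pow(u, 2)), Rational(1, 2))))
Mul(-46, Add(-65, Function('g')(Function('X')(Add(6, 6), Function('q')(2)), -2))) = Mul(-46, Add(-65, Mul(-6, Pow(Add(Pow(-2, 2), Pow(Pow(Add(6, Add(6, 6)), -1), 2)), Rational(1, 2))))) = Mul(-46, Add(-65, Mul(-6, Pow(Add(4, Pow(Pow(Add(6, 12), -1), 2)), Rational(1, 2))))) = Mul(-46, Add(-65, Mul(-6, Pow(Add(4, Pow(Pow(18, -1), 2)), Rational(1, 2))))) = Mul(-46, Add(-65, Mul(-6, Pow(Add(4, Pow(Rational(1, 18), 2)), Rational(1, 2))))) = Mul(-46, Add(-65, Mul(-6, Pow(Add(4, Rational(1, 324)), Rational(1, 2))))) = Mul(-46, Add(-65, Mul(-6, Pow(Rational(1297, 324), Rational(1, 2))))) = Mul(-46, Add(-65, Mul(-6, Mul(Rational(1, 18), Pow(1297, Rational(1, 2)))))) = Mul(-46, Add(-65, Mul(Rational(-1, 3), Pow(1297, Rational(1, 2))))) = Add(2990, Mul(Rational(46, 3), Pow(1297, Rational(1, 2))))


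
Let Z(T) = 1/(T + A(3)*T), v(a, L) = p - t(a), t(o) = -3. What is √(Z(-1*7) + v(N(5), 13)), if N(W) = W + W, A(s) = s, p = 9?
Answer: √2345/14 ≈ 3.4589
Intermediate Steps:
N(W) = 2*W
v(a, L) = 12 (v(a, L) = 9 - 1*(-3) = 9 + 3 = 12)
Z(T) = 1/(4*T) (Z(T) = 1/(T + 3*T) = 1/(4*T))
√(Z(-1*7) + v(N(5), 13)) = √(1/(4*((-1*7))) + 12) = √((¼)/(-7) + 12) = √((¼)*(-⅐) + 12) = √(-1/28 + 12) = √(335/28) = √2345/14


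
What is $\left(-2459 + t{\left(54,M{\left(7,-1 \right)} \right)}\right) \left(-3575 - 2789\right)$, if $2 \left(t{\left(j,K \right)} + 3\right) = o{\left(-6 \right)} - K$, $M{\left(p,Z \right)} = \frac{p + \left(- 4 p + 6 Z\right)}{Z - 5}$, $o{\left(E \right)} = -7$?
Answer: $15704761$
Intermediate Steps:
$M{\left(p,Z \right)} = \frac{- 3 p + 6 Z}{-5 + Z}$
$t{\left(j,K \right)} = - \frac{13}{2} - \frac{K}{2}$ ($t{\left(j,K \right)} = -3 + \frac{-7 - K}{2} = -3 - \left(\frac{7}{2} + \frac{K}{2}\right) = - \frac{13}{2} - \frac{K}{2}$)
$\left(-2459 + t{\left(54,M{\left(7,-1 \right)} \right)}\right) \left(-3575 - 2789\right) = \left(-2459 - \left(\frac{13}{2} + \frac{3 \frac{1}{-5 - 1} \left(\left(-1\right) 7 + 2 \left(-1\right)\right)}{2}\right)\right) \left(-3575 - 2789\right) = \left(-2459 - \left(\frac{13}{2} + \frac{3 \frac{1}{-6} \left(-7 - 2\right)}{2}\right)\right) \left(-6364\right) = \left(-2459 - \left(\frac{13}{2} + \frac{3 \left(- \frac{1}{6}\right) \left(-9\right)}{2}\right)\right) \left(-6364\right) = \left(-2459 - \frac{35}{4}\right) \left(-6364\right) = \left(- \frac{9871}{4}\right) \left(-6364\right) = 15704761$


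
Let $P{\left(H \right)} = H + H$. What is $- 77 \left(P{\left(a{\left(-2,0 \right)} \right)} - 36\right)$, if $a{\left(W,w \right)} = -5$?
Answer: $3542$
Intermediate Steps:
$P{\left(H \right)} = 2 H$
$- 77 \left(P{\left(a{\left(-2,0 \right)} \right)} - 36\right) = - 77 \left(2 \left(-5\right) - 36\right) = - 77 \left(-10 - 36\right) = \left(-77\right) \left(-46\right) = 3542$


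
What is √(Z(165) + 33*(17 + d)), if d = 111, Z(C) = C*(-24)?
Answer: 2*√66 ≈ 16.248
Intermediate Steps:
Z(C) = -24*C
√(Z(165) + 33*(17 + d)) = √(-24*165 + 33*(17 + 111)) = √(-3960 + 33*128) = √(-3960 + 4224) = √264 = 2*√66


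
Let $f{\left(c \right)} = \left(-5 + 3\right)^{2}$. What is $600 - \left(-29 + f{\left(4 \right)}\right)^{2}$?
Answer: $-25$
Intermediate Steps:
$f{\left(c \right)} = 4$ ($f{\left(c \right)} = \left(-2\right)^{2} = 4$)
$600 - \left(-29 + f{\left(4 \right)}\right)^{2} = 600 - \left(-29 + 4\right)^{2} = 600 - \left(-25\right)^{2} = 600 - 625 = -25$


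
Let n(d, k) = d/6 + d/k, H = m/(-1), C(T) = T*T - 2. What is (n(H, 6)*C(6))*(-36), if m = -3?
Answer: -1224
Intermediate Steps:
C(T) = -2 + T² (C(T) = T² - 2 = -2 + T²)
H = 3 (H = -3/(-1) = -3*(-1) = 3)
n(d, k) = d/6 + d/k (n(d, k) = d*(⅙) + d/k = d/6 + d/k)
(n(H, 6)*C(6))*(-36) = (((⅙)*3 + 3/6)*(-2 + 6²))*(-36) = ((½ + 3*(⅙))*(-2 + 36))*(-36) = ((½ + ½)*34)*(-36) = (1*34)*(-36) = 34*(-36) = -1224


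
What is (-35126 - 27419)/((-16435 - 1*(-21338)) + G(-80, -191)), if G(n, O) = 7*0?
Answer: -62545/4903 ≈ -12.756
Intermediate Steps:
G(n, O) = 0
(-35126 - 27419)/((-16435 - 1*(-21338)) + G(-80, -191)) = (-35126 - 27419)/((-16435 - 1*(-21338)) + 0) = -62545/((-16435 + 21338) + 0) = -62545/(4903 + 0) = -62545/4903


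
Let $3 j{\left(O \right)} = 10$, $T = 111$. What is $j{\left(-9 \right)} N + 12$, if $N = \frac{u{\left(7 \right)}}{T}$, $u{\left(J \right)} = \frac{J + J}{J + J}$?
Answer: $\frac{4006}{333} \approx 12.03$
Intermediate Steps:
$u{\left(J \right)} = 1$ ($u{\left(J \right)} = \frac{2 J}{2 J} = 2 J \frac{1}{2 J} = 1$)
$j{\left(O \right)} = \frac{10}{3}$ ($j{\left(O \right)} = \frac{1}{3} \cdot 10 = \frac{10}{3}$)
$N = \frac{1}{111}$ ($N = 1 \cdot \frac{1}{111} = \frac{1}{111} \approx 0.009009$)
$j{\left(-9 \right)} N + 12 = \frac{10}{3} \cdot \frac{1}{111} + 12 = \frac{10}{333} + 12 = \frac{4006}{333}$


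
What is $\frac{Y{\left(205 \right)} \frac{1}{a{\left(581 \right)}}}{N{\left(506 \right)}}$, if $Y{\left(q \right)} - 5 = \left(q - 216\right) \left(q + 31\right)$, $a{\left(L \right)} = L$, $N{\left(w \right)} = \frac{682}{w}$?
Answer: $- \frac{59593}{18011} \approx -3.3087$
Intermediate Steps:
$Y{\left(q \right)} = 5 + \left(-216 + q\right) \left(31 + q\right)$ ($Y{\left(q \right)} = 5 + \left(q - 216\right) \left(q + 31\right) = 5 + \left(-216 + q\right) \left(31 + q\right)$)
$\frac{Y{\left(205 \right)} \frac{1}{a{\left(581 \right)}}}{N{\left(506 \right)}} = \frac{\left(-6691 + 205^{2} - 37925\right) \frac{1}{581}}{682 \cdot \frac{1}{506}} = \frac{\left(-6691 + 42025 - 37925\right) \frac{1}{581}}{682 \cdot \frac{1}{506}} = \frac{\left(-2591\right) \frac{1}{581}}{\frac{31}{23}} = \left(- \frac{2591}{581}\right) \frac{23}{31} = - \frac{59593}{18011}$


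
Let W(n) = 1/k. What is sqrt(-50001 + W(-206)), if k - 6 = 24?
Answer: I*sqrt(45000870)/30 ≈ 223.61*I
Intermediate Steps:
k = 30 (k = 6 + 24 = 30)
W(n) = 1/30
sqrt(-50001 + W(-206)) = sqrt(-50001 + 1/30) = sqrt(-1500029/30) = I*sqrt(45000870)/30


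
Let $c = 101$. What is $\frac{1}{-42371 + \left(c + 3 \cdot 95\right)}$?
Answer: $- \frac{1}{41985} \approx -2.3818 \cdot 10^{-5}$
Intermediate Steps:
$\frac{1}{-42371 + \left(c + 3 \cdot 95\right)} = \frac{1}{-42371 + \left(101 + 3 \cdot 95\right)} = \frac{1}{-42371 + \left(101 + 285\right)} = \frac{1}{-42371 + 386} = \frac{1}{-41985} = - \frac{1}{41985}$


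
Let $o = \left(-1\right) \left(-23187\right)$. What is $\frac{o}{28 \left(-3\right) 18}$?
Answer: $- \frac{7729}{504} \approx -15.335$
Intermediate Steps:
$o = 23187$
$\frac{o}{28 \left(-3\right) 18} = \frac{23187}{28 \left(-3\right) 18} = \frac{23187}{\left(-84\right) 18} = \frac{23187}{-1512} = 23187 \left(- \frac{1}{1512}\right) = - \frac{7729}{504}$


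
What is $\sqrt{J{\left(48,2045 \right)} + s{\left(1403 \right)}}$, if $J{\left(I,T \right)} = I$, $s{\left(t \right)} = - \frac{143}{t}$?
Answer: $\frac{\sqrt{94283003}}{1403} \approx 6.9208$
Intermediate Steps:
$\sqrt{J{\left(48,2045 \right)} + s{\left(1403 \right)}} = \sqrt{48 - \frac{143}{1403}} = \sqrt{\frac{67201}{1403}} = \frac{\sqrt{94283003}}{1403}$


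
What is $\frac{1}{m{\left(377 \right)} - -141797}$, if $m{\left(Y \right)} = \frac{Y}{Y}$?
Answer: $\frac{1}{141798} \approx 7.0523 \cdot 10^{-6}$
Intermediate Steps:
$m{\left(Y \right)} = 1$
$\frac{1}{m{\left(377 \right)} - -141797} = \frac{1}{1 - -141797} = \frac{1}{1 + \left(142274 - 477\right)} = \frac{1}{1 + 141797} = \frac{1}{141798}$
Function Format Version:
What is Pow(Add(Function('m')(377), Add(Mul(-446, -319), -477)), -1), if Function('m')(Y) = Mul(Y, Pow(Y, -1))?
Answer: Rational(1, 141798) ≈ 7.0523e-6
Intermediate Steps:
Function('m')(Y) = 1
Pow(Add(Function('m')(377), Add(Mul(-446, -319), -477)), -1) = Pow(Add(1, Add(Mul(-446, -319), -477)), -1) = Pow(Add(1, Add(142274, -477)), -1) = Pow(Add(1, 141797), -1) = Pow(141798, -1) = Rational(1, 141798)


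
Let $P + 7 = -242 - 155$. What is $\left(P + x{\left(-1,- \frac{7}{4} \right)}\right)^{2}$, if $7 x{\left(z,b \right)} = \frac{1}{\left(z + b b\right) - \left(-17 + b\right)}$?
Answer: $\frac{886813957264}{5433561} \approx 1.6321 \cdot 10^{5}$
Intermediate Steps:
$P = -404$ ($P = -7 - 397 = -404$)
$x{\left(z,b \right)} = \frac{1}{7 \left(17 + z + b^{2} - b\right)}$ ($x{\left(z,b \right)} = \frac{1}{7 \left(\left(z + b b\right) - \left(-17 + b\right)\right)} = \frac{1}{7 \left(\left(z + b^{2}\right) - \left(-17 + b\right)\right)} = \frac{1}{7 \left(17 + z + b^{2} - b\right)}$)
$\left(P + x{\left(-1,- \frac{7}{4} \right)}\right)^{2} = \left(-404 + \frac{1}{7 \left(17 - 1 + \left(- \frac{7}{4}\right)^{2} - - \frac{7}{4}\right)}\right)^{2} = \left(-404 + \frac{1}{7 \left(17 - 1 + \frac{49}{16} + \frac{7}{4}\right)}\right)^{2} = \left(-404 + \frac{1}{7 \cdot \frac{333}{16}}\right)^{2} = \left(-404 + \frac{1}{7} \cdot \frac{16}{333}\right)^{2} = \left(-404 + \frac{16}{2331}\right)^{2} = \left(- \frac{941708}{2331}\right)^{2} = \frac{886813957264}{5433561}$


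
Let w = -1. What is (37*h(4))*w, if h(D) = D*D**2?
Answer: -2368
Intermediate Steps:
h(D) = D**3
(37*h(4))*w = (37*4**3)*(-1) = (37*64)*(-1) = 2368*(-1) = -2368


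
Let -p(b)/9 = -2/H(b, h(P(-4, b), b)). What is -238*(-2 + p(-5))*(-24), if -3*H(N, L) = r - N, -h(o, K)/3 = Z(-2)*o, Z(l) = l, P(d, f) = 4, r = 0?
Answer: -365568/5 ≈ -73114.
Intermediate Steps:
h(o, K) = 6*o (h(o, K) = -(-6)*o = 6*o)
H(N, L) = N/3 (H(N, L) = -(0 - N)/3 = -(-1)*N/3 = N/3)
p(b) = 54/b (p(b) = -(-18)/(b/3) = -(-18)*3/b = -(-54)/b = 54/b)
-238*(-2 + p(-5))*(-24) = -238*(-2 + 54/(-5))*(-24) = -238*(-2 + 54*(-⅕))*(-24) = -238*(-2 - 54/5)*(-24) = -(-15232)*(-24)/5 = -238*1536/5 = -365568/5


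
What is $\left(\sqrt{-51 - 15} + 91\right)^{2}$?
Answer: $\left(91 + i \sqrt{66}\right)^{2} \approx 8215.0 + 1478.6 i$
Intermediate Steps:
$\left(\sqrt{-51 - 15} + 91\right)^{2} = \left(\sqrt{-66} + 91\right)^{2} = \left(i \sqrt{66} + 91\right)^{2} = \left(91 + i \sqrt{66}\right)^{2}$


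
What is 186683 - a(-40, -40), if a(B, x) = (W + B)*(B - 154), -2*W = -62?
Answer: 184937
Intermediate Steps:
W = 31 (W = -½*(-62) = 31)
a(B, x) = (-154 + B)*(31 + B) (a(B, x) = (31 + B)*(B - 154) = (31 + B)*(-154 + B) = (-154 + B)*(31 + B))
186683 - a(-40, -40) = 186683 - (-4774 + (-40)² - 123*(-40)) = 186683 - (-4774 + 1600 + 4920) = 186683 - 1*1746 = 186683 - 1746 = 184937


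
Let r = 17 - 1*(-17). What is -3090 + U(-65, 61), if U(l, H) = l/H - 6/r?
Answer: -3205618/1037 ≈ -3091.2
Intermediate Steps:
r = 34 (r = 17 + 17 = 34)
U(l, H) = -3/17 + l/H (U(l, H) = l/H - 6/34 = l/H - 6*1/34 = l/H - 3/17 = -3/17 + l/H)
-3090 + U(-65, 61) = -3090 + (-3/17 - 65/61) = -3090 - 1288/1037 = -3205618/1037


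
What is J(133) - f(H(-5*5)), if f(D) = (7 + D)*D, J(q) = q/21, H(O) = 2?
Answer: -35/3 ≈ -11.667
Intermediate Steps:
J(q) = q/21 (J(q) = q*(1/21) = q/21)
f(D) = D*(7 + D)
J(133) - f(H(-5*5)) = (1/21)*133 - 2*(7 + 2) = 19/3 - 2*9 = 19/3 - 1*18 = 19/3 - 18 = -35/3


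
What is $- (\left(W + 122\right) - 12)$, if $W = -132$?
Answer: $22$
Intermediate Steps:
$- (\left(W + 122\right) - 12) = - (\left(-132 + 122\right) - 12) = - (-10 - 12) = \left(-1\right) \left(-22\right) = 22$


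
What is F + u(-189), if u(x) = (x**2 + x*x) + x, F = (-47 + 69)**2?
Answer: 71737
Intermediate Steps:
F = 484 (F = 22**2 = 484)
u(x) = x + 2*x**2 (u(x) = (x**2 + x**2) + x = 2*x**2 + x = x + 2*x**2)
F + u(-189) = 484 - 189*(1 + 2*(-189)) = 484 - 189*(1 - 378) = 484 - 189*(-377) = 484 + 71253 = 71737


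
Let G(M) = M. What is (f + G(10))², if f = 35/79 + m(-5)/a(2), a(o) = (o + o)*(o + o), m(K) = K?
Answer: 163968025/1597696 ≈ 102.63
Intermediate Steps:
a(o) = 4*o² (a(o) = (2*o)*(2*o) = 4*o²)
f = 165/1264 (f = 35/79 - 5/(4*2²) = 35*(1/79) - 5/(4*4) = 35/79 - 5/16 = 165/1264 ≈ 0.13054)
(f + G(10))² = (165/1264 + 10)² = (12805/1264)² = 163968025/1597696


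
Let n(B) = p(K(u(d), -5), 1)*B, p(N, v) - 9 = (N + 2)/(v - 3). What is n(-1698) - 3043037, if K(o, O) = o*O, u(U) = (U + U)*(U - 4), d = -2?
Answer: -3158501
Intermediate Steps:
u(U) = 2*U*(-4 + U) (u(U) = (2*U)*(-4 + U) = 2*U*(-4 + U))
K(o, O) = O*o
p(N, v) = 9 + (2 + N)/(-3 + v) (p(N, v) = 9 + (N + 2)/(v - 3) = 9 + (2 + N)/(-3 + v))
n(B) = 68*B (n(B) = ((-25 - 10*(-2)*(-4 - 2) + 9*1)/(-3 + 1))*B = ((-25 - 10*(-2)*(-6) + 9)/(-2))*B = (-(-25 - 5*24 + 9)/2)*B = (-(-25 - 120 + 9)/2)*B = (-½*(-136))*B = 68*B)
n(-1698) - 3043037 = 68*(-1698) - 3043037 = -115464 - 3043037 = -3158501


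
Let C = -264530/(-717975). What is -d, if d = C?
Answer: -52906/143595 ≈ -0.36844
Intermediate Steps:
C = 52906/143595 (C = -264530*(-1/717975) = 52906/143595 ≈ 0.36844)
d = 52906/143595 ≈ 0.36844
-d = -1*52906/143595 = -52906/143595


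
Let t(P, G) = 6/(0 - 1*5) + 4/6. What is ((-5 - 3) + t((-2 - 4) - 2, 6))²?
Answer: 16384/225 ≈ 72.818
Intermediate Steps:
t(P, G) = -8/15 (t(P, G) = 6/(0 - 5) + 4*(⅙) = 6/(-5) + ⅔ = 6*(-⅕) + ⅔ = -6/5 + ⅔ = -8/15)
((-5 - 3) + t((-2 - 4) - 2, 6))² = ((-5 - 3) - 8/15)² = (-8 - 8/15)² = (-128/15)² = 16384/225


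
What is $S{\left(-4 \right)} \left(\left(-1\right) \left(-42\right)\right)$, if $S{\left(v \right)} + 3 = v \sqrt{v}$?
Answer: $-126 - 336 i \approx -126.0 - 336.0 i$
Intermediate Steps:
$S{\left(v \right)} = -3 + v^{\frac{3}{2}}$ ($S{\left(v \right)} = -3 + v \sqrt{v} = -3 + v^{\frac{3}{2}}$)
$S{\left(-4 \right)} \left(\left(-1\right) \left(-42\right)\right) = \left(-3 + \left(-4\right)^{\frac{3}{2}}\right) \left(\left(-1\right) \left(-42\right)\right) = \left(-3 - 8 i\right) 42 = -126 - 336 i$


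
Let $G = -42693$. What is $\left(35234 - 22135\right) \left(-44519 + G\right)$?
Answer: $-1142389988$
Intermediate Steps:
$\left(35234 - 22135\right) \left(-44519 + G\right) = \left(35234 - 22135\right) \left(-44519 - 42693\right) = 13099 \left(-87212\right) = -1142389988$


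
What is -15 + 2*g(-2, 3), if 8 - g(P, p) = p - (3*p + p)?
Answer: 19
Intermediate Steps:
g(P, p) = 8 + 3*p (g(P, p) = 8 - (p - (3*p + p)) = 8 - (p - 4*p) = 8 - (-3)*p = 8 + 3*p)
-15 + 2*g(-2, 3) = -15 + 2*(8 + 3*3) = -15 + 2*(8 + 9) = -15 + 2*17 = -15 + 34 = 19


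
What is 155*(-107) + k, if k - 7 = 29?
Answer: -16549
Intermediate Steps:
k = 36 (k = 7 + 29 = 36)
155*(-107) + k = 155*(-107) + 36 = -16585 + 36 = -16549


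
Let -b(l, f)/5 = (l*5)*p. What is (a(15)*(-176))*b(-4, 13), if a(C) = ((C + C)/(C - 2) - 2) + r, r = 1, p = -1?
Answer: 299200/13 ≈ 23015.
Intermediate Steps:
b(l, f) = 25*l (b(l, f) = -5*l*5*(-1) = -5*5*l*(-1) = -(-25)*l = 25*l)
a(C) = -1 + 2*C/(-2 + C) (a(C) = ((C + C)/(C - 2) - 2) + 1 = ((2*C)/(-2 + C) - 2) + 1 = (2*C/(-2 + C) - 2) + 1 = (-2 + 2*C/(-2 + C)) + 1 = -1 + 2*C/(-2 + C))
(a(15)*(-176))*b(-4, 13) = (((2 + 15)/(-2 + 15))*(-176))*(25*(-4)) = ((17/13)*(-176))*(-100) = -2992/13*(-100) = 299200/13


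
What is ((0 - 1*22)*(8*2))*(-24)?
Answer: 8448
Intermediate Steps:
((0 - 1*22)*(8*2))*(-24) = ((0 - 22)*16)*(-24) = -22*16*(-24) = -352*(-24) = 8448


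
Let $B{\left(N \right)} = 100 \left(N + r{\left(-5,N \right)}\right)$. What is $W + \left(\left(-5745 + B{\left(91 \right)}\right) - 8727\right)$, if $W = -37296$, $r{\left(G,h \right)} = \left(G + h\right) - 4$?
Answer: $-34468$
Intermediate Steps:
$r{\left(G,h \right)} = -4 + G + h$
$B{\left(N \right)} = -900 + 200 N$ ($B{\left(N \right)} = 100 \left(N - \left(9 - N\right)\right) = 100 \left(N + \left(-9 + N\right)\right) = 100 \left(-9 + 2 N\right) = -900 + 200 N$)
$W + \left(\left(-5745 + B{\left(91 \right)}\right) - 8727\right) = -37296 + \left(\left(-5745 + \left(-900 + 200 \cdot 91\right)\right) - 8727\right) = -37296 + \left(\left(-5745 + \left(-900 + 18200\right)\right) - 8727\right) = -37296 + \left(\left(-5745 + 17300\right) - 8727\right) = -37296 + \left(11555 - 8727\right) = -37296 + 2828 = -34468$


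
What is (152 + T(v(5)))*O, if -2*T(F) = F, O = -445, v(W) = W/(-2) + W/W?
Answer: -271895/4 ≈ -67974.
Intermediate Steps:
v(W) = 1 - W/2 (v(W) = W*(-½) + 1 = -W/2 + 1 = 1 - W/2)
T(F) = -F/2
(152 + T(v(5)))*O = (152 - (1 - ½*5)/2)*(-445) = (152 - (1 - 5/2)/2)*(-445) = (152 - ½*(-3/2))*(-445) = (152 + ¾)*(-445) = (611/4)*(-445) = -271895/4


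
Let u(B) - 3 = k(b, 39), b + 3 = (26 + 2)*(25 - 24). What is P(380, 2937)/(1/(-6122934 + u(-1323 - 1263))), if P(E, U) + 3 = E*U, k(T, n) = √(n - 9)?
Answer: -6833540003067 + 1116057*√30 ≈ -6.8335e+12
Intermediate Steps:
b = 25 (b = -3 + (26 + 2)*(25 - 24) = -3 + 28*1 = -3 + 28 = 25)
k(T, n) = √(-9 + n)
P(E, U) = -3 + E*U
u(B) = 3 + √30 (u(B) = 3 + √(-9 + 39) = 3 + √30)
P(380, 2937)/(1/(-6122934 + u(-1323 - 1263))) = (-3 + 380*2937)/(1/(-6122934 + (3 + √30))) = (-3 + 1116060)/(1/(-6122931 + √30)) = 1116057*(-6122931 + √30) = -6833540003067 + 1116057*√30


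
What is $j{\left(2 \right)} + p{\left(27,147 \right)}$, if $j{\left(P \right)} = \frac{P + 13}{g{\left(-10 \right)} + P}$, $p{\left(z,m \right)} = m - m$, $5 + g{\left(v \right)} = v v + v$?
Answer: $\frac{5}{29} \approx 0.17241$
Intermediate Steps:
$g{\left(v \right)} = -5 + v + v^{2}$ ($g{\left(v \right)} = -5 + \left(v v + v\right) = -5 + \left(v^{2} + v\right) = -5 + \left(v + v^{2}\right) = -5 + v + v^{2}$)
$p{\left(z,m \right)} = 0$
$j{\left(P \right)} = \frac{13 + P}{85 + P}$ ($j{\left(P \right)} = \frac{P + 13}{\left(-5 - 10 + \left(-10\right)^{2}\right) + P} = \frac{13 + P}{\left(-5 - 10 + 100\right) + P} = \frac{13 + P}{85 + P}$)
$j{\left(2 \right)} + p{\left(27,147 \right)} = \frac{13 + 2}{85 + 2} + 0 = \frac{1}{87} \cdot 15 + 0 = \frac{5}{29} + 0 = \frac{5}{29}$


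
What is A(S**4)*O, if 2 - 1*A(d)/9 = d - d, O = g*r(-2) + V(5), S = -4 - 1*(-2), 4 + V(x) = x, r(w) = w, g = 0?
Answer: 18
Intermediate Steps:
V(x) = -4 + x
S = -2 (S = -4 + 2 = -2)
O = 1 (O = 0*(-2) + (-4 + 5) = 0 + 1 = 1)
A(d) = 18 (A(d) = 18 - 9*(d - d) = 18 - 9*0 = 18 + 0 = 18)
A(S**4)*O = 18*1 = 18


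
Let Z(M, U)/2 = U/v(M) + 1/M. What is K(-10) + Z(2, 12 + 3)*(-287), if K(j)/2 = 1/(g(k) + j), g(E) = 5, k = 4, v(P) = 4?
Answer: -24399/10 ≈ -2439.9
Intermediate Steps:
Z(M, U) = U/2 + 2/M (Z(M, U) = 2*(U/4 + 1/M) = 2*(1/M + U/4) = U/2 + 2/M)
K(j) = 2/(5 + j)
K(-10) + Z(2, 12 + 3)*(-287) = 2/(5 - 10) + ((12 + 3)/2 + 2/2)*(-287) = 2/(-5) + ((1/2)*15 + 2*(1/2))*(-287) = 2*(-1/5) + (15/2 + 1)*(-287) = -2/5 + (17/2)*(-287) = -2/5 - 4879/2 = -24399/10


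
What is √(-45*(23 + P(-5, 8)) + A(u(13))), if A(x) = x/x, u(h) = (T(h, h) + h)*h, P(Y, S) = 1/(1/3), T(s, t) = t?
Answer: I*√1169 ≈ 34.191*I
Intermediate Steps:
P(Y, S) = 3 (P(Y, S) = 1/(⅓) = 3)
u(h) = 2*h² (u(h) = (h + h)*h = (2*h)*h = 2*h²)
A(x) = 1
√(-45*(23 + P(-5, 8)) + A(u(13))) = √(-45*(23 + 3) + 1) = √(-45*26 + 1) = √(-1170 + 1) = √(-1169) = I*√1169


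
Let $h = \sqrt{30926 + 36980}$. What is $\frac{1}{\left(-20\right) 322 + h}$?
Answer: $- \frac{3220}{20702847} - \frac{\sqrt{67906}}{41405694} \approx -0.00016183$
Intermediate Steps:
$h = \sqrt{67906} \approx 260.59$
$\frac{1}{\left(-20\right) 322 + h} = \frac{1}{\left(-20\right) 322 + \sqrt{67906}} = \frac{1}{-6440 + \sqrt{67906}}$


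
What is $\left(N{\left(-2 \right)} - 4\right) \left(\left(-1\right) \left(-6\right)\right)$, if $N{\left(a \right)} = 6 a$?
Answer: $-96$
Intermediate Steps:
$\left(N{\left(-2 \right)} - 4\right) \left(\left(-1\right) \left(-6\right)\right) = \left(6 \left(-2\right) - 4\right) \left(\left(-1\right) \left(-6\right)\right) = \left(-12 - 4\right) 6 = \left(-16\right) 6 = -96$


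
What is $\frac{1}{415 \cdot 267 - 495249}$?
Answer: $- \frac{1}{384444} \approx -2.6012 \cdot 10^{-6}$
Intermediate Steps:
$\frac{1}{415 \cdot 267 - 495249} = \frac{1}{110805 - 495249} = \frac{1}{-384444} = - \frac{1}{384444}$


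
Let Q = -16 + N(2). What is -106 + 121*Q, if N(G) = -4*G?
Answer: -3010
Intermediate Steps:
Q = -24 (Q = -16 - 4*2 = -16 - 8 = -24)
-106 + 121*Q = -106 + 121*(-24) = -106 - 2904 = -3010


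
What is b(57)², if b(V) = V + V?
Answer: 12996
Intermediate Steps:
b(V) = 2*V
b(57)² = (2*57)² = 114² = 12996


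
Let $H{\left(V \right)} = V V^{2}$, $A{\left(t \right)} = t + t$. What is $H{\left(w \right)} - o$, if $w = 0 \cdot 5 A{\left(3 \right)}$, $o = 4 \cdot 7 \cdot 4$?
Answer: $-112$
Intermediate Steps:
$A{\left(t \right)} = 2 t$
$o = 112$ ($o = 28 \cdot 4 = 112$)
$w = 0$ ($w = 0 \cdot 5 \cdot 2 \cdot 3 = 0 \cdot 6 = 0$)
$H{\left(V \right)} = V^{3}$
$H{\left(w \right)} - o = 0^{3} - 112 = 0 - 112 = -112$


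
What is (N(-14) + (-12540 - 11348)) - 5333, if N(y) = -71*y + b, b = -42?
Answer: -28269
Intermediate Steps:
N(y) = -42 - 71*y (N(y) = -71*y - 42 = -42 - 71*y)
(N(-14) + (-12540 - 11348)) - 5333 = ((-42 - 71*(-14)) + (-12540 - 11348)) - 5333 = ((-42 + 994) - 23888) - 5333 = (952 - 23888) - 5333 = -22936 - 5333 = -28269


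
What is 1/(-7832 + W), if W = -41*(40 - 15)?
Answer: -1/8857 ≈ -0.00011291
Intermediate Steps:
W = -1025 (W = -41*25 = -1025)
1/(-7832 + W) = 1/(-7832 - 1025) = 1/(-8857) = -1/8857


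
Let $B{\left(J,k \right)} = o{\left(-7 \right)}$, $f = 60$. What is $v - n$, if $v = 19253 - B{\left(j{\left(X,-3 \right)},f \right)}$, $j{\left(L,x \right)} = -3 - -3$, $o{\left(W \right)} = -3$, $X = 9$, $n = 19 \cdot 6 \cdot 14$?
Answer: $17660$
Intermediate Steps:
$n = 1596$ ($n = 114 \cdot 14 = 1596$)
$j{\left(L,x \right)} = 0$ ($j{\left(L,x \right)} = -3 + 3 = 0$)
$B{\left(J,k \right)} = -3$
$v = 19256$ ($v = 19253 - -3 = 19253 + 3 = 19256$)
$v - n = 19256 - 1596 = 17660$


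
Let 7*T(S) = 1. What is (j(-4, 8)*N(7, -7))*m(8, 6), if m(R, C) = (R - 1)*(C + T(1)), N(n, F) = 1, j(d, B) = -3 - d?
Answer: 43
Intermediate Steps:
T(S) = 1/7 (T(S) = (1/7)*1 = 1/7)
m(R, C) = (-1 + R)*(1/7 + C) (m(R, C) = (R - 1)*(C + 1/7) = (-1 + R)*(1/7 + C))
(j(-4, 8)*N(7, -7))*m(8, 6) = ((-3 - 1*(-4))*1)*(-1/7 - 1*6 + (1/7)*8 + 6*8) = ((-3 + 4)*1)*(-1/7 - 6 + 8/7 + 48) = (1*1)*43 = 1*43 = 43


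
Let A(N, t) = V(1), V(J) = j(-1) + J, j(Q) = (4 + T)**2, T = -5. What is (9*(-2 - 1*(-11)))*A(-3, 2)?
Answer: 162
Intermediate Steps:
j(Q) = 1 (j(Q) = (4 - 5)**2 = (-1)**2 = 1)
V(J) = 1 + J
A(N, t) = 2 (A(N, t) = 1 + 1 = 2)
(9*(-2 - 1*(-11)))*A(-3, 2) = (9*(-2 - 1*(-11)))*2 = (9*(-2 + 11))*2 = (9*9)*2 = 81*2 = 162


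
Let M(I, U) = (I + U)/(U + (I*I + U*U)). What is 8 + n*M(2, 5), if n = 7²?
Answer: 615/34 ≈ 18.088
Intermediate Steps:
n = 49
M(I, U) = (I + U)/(U + I² + U²) (M(I, U) = (I + U)/(U + (I² + U²)) = (I + U)/(U + I² + U²))
8 + n*M(2, 5) = 8 + 49*((2 + 5)/(5 + 2² + 5²)) = 8 + 49*(7/(5 + 4 + 25)) = 8 + 49*(7/34) = 8 + 343/34 = 615/34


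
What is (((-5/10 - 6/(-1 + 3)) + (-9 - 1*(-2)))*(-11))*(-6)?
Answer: -693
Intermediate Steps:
(((-5/10 - 6/(-1 + 3)) + (-9 - 1*(-2)))*(-11))*(-6) = (((-5*⅒ - 6/2) + (-9 + 2))*(-11))*(-6) = (((-½ - 6*½) - 7)*(-11))*(-6) = (((-½ - 3) - 7)*(-11))*(-6) = ((-7/2 - 7)*(-11))*(-6) = -21/2*(-11)*(-6) = (231/2)*(-6) = -693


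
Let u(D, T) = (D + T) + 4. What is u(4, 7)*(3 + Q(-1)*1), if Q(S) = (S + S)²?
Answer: 105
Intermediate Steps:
u(D, T) = 4 + D + T
Q(S) = 4*S² (Q(S) = (2*S)² = 4*S²)
u(4, 7)*(3 + Q(-1)*1) = (4 + 4 + 7)*(3 + (4*(-1)²)*1) = 15*(3 + (4*1)*1) = 15*(3 + 4*1) = 15*(3 + 4) = 15*7 = 105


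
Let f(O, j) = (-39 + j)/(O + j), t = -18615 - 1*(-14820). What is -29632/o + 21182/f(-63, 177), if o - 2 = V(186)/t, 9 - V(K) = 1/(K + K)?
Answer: 373290398/140093 ≈ 2664.6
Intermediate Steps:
V(K) = 9 - 1/(2*K) (V(K) = 9 - 1/(K + K) = 9 - 1/(2*K))
t = -3795 (t = -18615 + 14820 = -3795)
f(O, j) = (-39 + j)/(O + j)
o = 2820133/1411740 (o = 2 + (9 - 1/2/186)/(-3795) = 2 + (9 - 1/2*1/186)*(-1/3795) = 2 + (9 - 1/372)*(-1/3795) = 2 + (3347/372)*(-1/3795) = 2 - 3347/1411740 = 2820133/1411740 ≈ 1.9976)
-29632/o + 21182/f(-63, 177) = -29632/2820133/1411740 + 21182/(((-39 + 177)/(-63 + 177))) = -29632*1411740/2820133 + 21182/((138/114)) = -90351360/6091 + 21182/(((1/114)*138)) = -90351360/6091 + 21182/(23/19) = -90351360/6091 + 21182*(19/23) = -90351360/6091 + 402458/23 = 373290398/140093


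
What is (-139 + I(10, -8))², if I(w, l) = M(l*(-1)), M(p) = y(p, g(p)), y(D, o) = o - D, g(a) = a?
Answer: 19321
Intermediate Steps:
M(p) = 0 (M(p) = p - p = 0)
I(w, l) = 0
(-139 + I(10, -8))² = (-139 + 0)² = (-139)² = 19321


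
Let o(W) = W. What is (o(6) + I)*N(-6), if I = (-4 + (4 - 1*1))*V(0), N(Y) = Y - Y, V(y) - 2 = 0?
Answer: 0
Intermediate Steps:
V(y) = 2 (V(y) = 2 + 0 = 2)
N(Y) = 0
I = -2 (I = (-4 + (4 - 1*1))*2 = (-4 + (4 - 1))*2 = (-4 + 3)*2 = -1*2 = -2)
(o(6) + I)*N(-6) = (6 - 2)*0 = 4*0 = 0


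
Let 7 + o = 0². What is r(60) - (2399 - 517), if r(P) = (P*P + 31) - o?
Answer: 1756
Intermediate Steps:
o = -7 (o = -7 + 0² = -7 + 0 = -7)
r(P) = 38 + P² (r(P) = (P*P + 31) - 1*(-7) = (P² + 31) + 7 = (31 + P²) + 7 = 38 + P²)
r(60) - (2399 - 517) = (38 + 60²) - (2399 - 517) = (38 + 3600) - 1*1882 = 3638 - 1882 = 1756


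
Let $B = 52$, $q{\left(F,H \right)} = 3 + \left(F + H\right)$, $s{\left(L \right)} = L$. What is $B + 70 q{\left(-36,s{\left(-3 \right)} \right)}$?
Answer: $-2468$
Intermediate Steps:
$q{\left(F,H \right)} = 3 + F + H$
$B + 70 q{\left(-36,s{\left(-3 \right)} \right)} = 52 + 70 \left(3 - 36 - 3\right) = 52 + 70 \left(-36\right) = 52 - 2520 = -2468$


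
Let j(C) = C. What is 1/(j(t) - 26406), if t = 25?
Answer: -1/26381 ≈ -3.7906e-5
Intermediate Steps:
1/(j(t) - 26406) = 1/(25 - 26406) = 1/(-26381) = -1/26381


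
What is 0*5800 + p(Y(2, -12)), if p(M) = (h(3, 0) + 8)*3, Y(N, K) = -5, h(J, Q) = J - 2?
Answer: 27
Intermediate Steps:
h(J, Q) = -2 + J
p(M) = 27 (p(M) = ((-2 + 3) + 8)*3 = (1 + 8)*3 = 9*3 = 27)
0*5800 + p(Y(2, -12)) = 0*5800 + 27 = 0 + 27 = 27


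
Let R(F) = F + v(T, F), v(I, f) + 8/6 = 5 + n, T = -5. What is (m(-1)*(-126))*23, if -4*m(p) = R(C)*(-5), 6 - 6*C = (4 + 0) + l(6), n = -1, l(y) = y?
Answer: -7245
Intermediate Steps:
C = -2/3 (C = 1 - ((4 + 0) + 6)/6 = 1 - (4 + 6)/6 = 1 - 1/6*10 = 1 - 5/3 = -2/3 ≈ -0.66667)
v(I, f) = 8/3 (v(I, f) = -4/3 + (5 - 1) = -4/3 + 4 = 8/3)
R(F) = 8/3 + F (R(F) = F + 8/3 = 8/3 + F)
m(p) = 5/2 (m(p) = -(8/3 - 2/3)*(-5)/4 = -(-5)/2 = -1/4*(-10) = 5/2)
(m(-1)*(-126))*23 = ((5/2)*(-126))*23 = -315*23 = -7245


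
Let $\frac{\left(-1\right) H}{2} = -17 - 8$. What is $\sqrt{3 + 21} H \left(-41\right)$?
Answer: $- 4100 \sqrt{6} \approx -10043.0$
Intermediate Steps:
$H = 50$ ($H = - 2 \left(-17 - 8\right) = \left(-2\right) \left(-25\right) = 50$)
$\sqrt{3 + 21} H \left(-41\right) = \sqrt{3 + 21} \cdot 50 \left(-41\right) = \sqrt{24} \cdot 50 \left(-41\right) = 2 \sqrt{6} \cdot 50 \left(-41\right) = 100 \sqrt{6} \left(-41\right) = - 4100 \sqrt{6}$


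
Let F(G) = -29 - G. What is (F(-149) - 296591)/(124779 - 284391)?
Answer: 296471/159612 ≈ 1.8574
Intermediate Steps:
(F(-149) - 296591)/(124779 - 284391) = ((-29 - 1*(-149)) - 296591)/(124779 - 284391) = ((-29 + 149) - 296591)/(-159612) = (120 - 296591)*(-1/159612) = -296471*(-1/159612) = 296471/159612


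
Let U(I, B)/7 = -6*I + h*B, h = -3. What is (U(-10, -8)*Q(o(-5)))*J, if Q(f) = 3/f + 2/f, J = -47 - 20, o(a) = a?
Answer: 39396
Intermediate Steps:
U(I, B) = -42*I - 21*B (U(I, B) = 7*(-6*I - 3*B) = -42*I - 21*B)
J = -67
Q(f) = 5/f
(U(-10, -8)*Q(o(-5)))*J = ((-42*(-10) - 21*(-8))*(5/(-5)))*(-67) = ((420 + 168)*(5*(-⅕)))*(-67) = (588*(-1))*(-67) = -588*(-67) = 39396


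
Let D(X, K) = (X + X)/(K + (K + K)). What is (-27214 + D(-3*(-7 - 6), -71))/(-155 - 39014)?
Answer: 1932220/2780999 ≈ 0.69479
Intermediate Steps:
D(X, K) = 2*X/(3*K) (D(X, K) = (2*X)/(K + 2*K) = (2*X)/((3*K)) = (2*X)*(1/(3*K)) = 2*X/(3*K))
(-27214 + D(-3*(-7 - 6), -71))/(-155 - 39014) = (-27214 + (⅔)*(-3*(-7 - 6))/(-71))/(-155 - 39014) = (-27214 + (⅔)*(-3*(-13))*(-1/71))/(-39169) = (-27214 + (⅔)*39*(-1/71))*(-1/39169) = (-27214 - 26/71)*(-1/39169) = -1932220/71*(-1/39169) = 1932220/2780999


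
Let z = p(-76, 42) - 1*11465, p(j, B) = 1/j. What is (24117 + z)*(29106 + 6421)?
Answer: 34161022377/76 ≈ 4.4949e+8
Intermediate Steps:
z = -871341/76 (z = 1/(-76) - 1*11465 = -1/76 - 11465 = -871341/76 ≈ -11465.)
(24117 + z)*(29106 + 6421) = (24117 - 871341/76)*(29106 + 6421) = (961551/76)*35527 = 34161022377/76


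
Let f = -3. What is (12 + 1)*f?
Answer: -39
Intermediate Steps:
(12 + 1)*f = (12 + 1)*(-3) = 13*(-3) = -39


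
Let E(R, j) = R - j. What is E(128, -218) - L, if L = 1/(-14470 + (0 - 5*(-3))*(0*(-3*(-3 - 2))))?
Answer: 5006621/14470 ≈ 346.00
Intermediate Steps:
L = -1/14470 (L = 1/(-14470 + (0 + 15)*(0*(-3*(-5)))) = 1/(-14470 + 15*(0*15)) = 1/(-14470 + 15*0) = 1/(-14470 + 0) = 1/(-14470) = -1/14470 ≈ -6.9108e-5)
E(128, -218) - L = (128 - 1*(-218)) - 1*(-1/14470) = (128 + 218) + 1/14470 = 346 + 1/14470 = 5006621/14470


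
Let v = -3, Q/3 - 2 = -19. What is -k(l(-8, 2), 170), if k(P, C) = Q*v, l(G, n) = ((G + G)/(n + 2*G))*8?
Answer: -153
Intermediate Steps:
Q = -51 (Q = 6 + 3*(-19) = 6 - 57 = -51)
l(G, n) = 16*G/(n + 2*G) (l(G, n) = ((2*G)/(n + 2*G))*8 = (2*G/(n + 2*G))*8 = 16*G/(n + 2*G))
k(P, C) = 153 (k(P, C) = -51*(-3) = 153)
-k(l(-8, 2), 170) = -1*153 = -153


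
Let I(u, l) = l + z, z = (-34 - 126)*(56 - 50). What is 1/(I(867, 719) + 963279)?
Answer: 1/963038 ≈ 1.0384e-6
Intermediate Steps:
z = -960 (z = -160*6 = -960)
I(u, l) = -960 + l (I(u, l) = l - 960 = -960 + l)
1/(I(867, 719) + 963279) = 1/((-960 + 719) + 963279) = 1/(-241 + 963279) = 1/963038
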